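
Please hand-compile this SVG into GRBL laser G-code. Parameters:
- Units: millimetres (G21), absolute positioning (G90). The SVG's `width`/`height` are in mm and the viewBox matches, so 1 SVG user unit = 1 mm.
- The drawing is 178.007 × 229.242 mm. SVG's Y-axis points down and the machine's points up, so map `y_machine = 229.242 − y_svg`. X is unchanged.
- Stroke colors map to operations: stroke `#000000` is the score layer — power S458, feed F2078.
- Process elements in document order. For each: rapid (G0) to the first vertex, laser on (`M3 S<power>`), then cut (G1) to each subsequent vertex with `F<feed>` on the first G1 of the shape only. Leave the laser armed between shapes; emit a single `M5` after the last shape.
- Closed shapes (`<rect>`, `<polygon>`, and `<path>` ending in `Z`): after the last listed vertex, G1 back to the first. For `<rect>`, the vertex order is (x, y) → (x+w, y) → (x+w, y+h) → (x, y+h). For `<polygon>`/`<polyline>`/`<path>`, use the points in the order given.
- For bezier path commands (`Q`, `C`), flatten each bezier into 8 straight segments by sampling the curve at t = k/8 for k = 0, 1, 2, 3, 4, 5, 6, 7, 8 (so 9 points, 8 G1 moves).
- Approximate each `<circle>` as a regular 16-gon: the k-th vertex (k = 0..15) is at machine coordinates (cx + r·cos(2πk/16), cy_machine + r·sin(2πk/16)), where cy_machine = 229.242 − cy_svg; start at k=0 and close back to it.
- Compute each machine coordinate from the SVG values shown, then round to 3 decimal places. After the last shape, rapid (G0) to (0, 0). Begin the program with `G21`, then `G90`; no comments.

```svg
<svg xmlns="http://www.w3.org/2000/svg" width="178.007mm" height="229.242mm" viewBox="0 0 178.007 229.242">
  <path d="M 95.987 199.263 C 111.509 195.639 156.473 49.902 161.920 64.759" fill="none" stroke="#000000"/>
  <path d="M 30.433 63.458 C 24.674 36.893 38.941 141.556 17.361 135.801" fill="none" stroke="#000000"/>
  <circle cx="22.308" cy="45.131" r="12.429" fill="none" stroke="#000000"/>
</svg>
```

G21
G90
G0 X95.987 Y29.979
M3 S458
G1 X103.053 Y37.408 F2078
G1 X112.071 Y54.613
G1 X122.234 Y78.047
G1 X132.732 Y104.161
G1 X142.757 Y129.410
G1 X151.503 Y150.244
G1 X158.160 Y163.118
G1 X161.920 Y164.483
G0 X30.433 Y165.784
M3 S458
G1 X29.103 Y170.067 F2078
G1 X28.996 Y164.878
G1 X29.456 Y153.051
G1 X29.830 Y137.416
G1 X29.462 Y120.806
G1 X27.698 Y106.052
G1 X23.882 Y95.987
G1 X17.361 Y93.441
G0 X34.737 Y184.111
M3 S458
G1 X33.791 Y188.867 F2078
G1 X31.097 Y192.900
G1 X27.064 Y195.594
G1 X22.308 Y196.540
G1 X17.552 Y195.594
G1 X13.519 Y192.900
G1 X10.825 Y188.867
G1 X9.879 Y184.111
G1 X10.825 Y179.355
G1 X13.519 Y175.322
G1 X17.552 Y172.628
G1 X22.308 Y171.682
G1 X27.064 Y172.628
G1 X31.097 Y175.322
G1 X33.791 Y179.355
G1 X34.737 Y184.111
M5
G0 X0.000 Y0.000

viewBox `0 0 178.007 229.242` with mm width/height → 1 unit = 1 mm. Flip: y_m = 229.242 − y_svg.

**Shape 1** — `<path>` cubic bezier, stroke `#000000` → score (S458, F2078). Control points (SVG): P0=(95.987,199.263), P1=(111.509,195.639), P2=(156.473,49.902), P3=(161.920,64.759); sampled at t=k/8. Machine vertices: (95.987,29.979) → (103.053,37.408) → (112.071,54.613) → (122.234,78.047) → (132.732,104.161) → (142.757,129.410) → (151.503,150.244) → (158.160,163.118) → (161.920,164.483). Open path.

**Shape 2** — `<path>` cubic bezier, stroke `#000000` → score (S458, F2078). Control points (SVG): P0=(30.433,63.458), P1=(24.674,36.893), P2=(38.941,141.556), P3=(17.361,135.801); sampled at t=k/8. Machine vertices: (30.433,165.784) → (29.103,170.067) → (28.996,164.878) → (29.456,153.051) → (29.830,137.416) → (29.462,120.806) → (27.698,106.052) → (23.882,95.987) → (17.361,93.441). Open path.

**Shape 3** — `<circle>` circle, stroke `#000000` → score (S458, F2078). Machine vertices: (34.737,184.111) → (33.791,188.867) → (31.097,192.900) → (27.064,195.594) → (22.308,196.540) → (17.552,195.594) → (13.519,192.900) → (10.825,188.867) → (9.879,184.111) → (10.825,179.355) → (13.519,175.322) → (17.552,172.628) → (22.308,171.682) → (27.064,172.628) → (31.097,175.322) → (33.791,179.355) → (34.737,184.111). Closed: final G1 returns to the first vertex.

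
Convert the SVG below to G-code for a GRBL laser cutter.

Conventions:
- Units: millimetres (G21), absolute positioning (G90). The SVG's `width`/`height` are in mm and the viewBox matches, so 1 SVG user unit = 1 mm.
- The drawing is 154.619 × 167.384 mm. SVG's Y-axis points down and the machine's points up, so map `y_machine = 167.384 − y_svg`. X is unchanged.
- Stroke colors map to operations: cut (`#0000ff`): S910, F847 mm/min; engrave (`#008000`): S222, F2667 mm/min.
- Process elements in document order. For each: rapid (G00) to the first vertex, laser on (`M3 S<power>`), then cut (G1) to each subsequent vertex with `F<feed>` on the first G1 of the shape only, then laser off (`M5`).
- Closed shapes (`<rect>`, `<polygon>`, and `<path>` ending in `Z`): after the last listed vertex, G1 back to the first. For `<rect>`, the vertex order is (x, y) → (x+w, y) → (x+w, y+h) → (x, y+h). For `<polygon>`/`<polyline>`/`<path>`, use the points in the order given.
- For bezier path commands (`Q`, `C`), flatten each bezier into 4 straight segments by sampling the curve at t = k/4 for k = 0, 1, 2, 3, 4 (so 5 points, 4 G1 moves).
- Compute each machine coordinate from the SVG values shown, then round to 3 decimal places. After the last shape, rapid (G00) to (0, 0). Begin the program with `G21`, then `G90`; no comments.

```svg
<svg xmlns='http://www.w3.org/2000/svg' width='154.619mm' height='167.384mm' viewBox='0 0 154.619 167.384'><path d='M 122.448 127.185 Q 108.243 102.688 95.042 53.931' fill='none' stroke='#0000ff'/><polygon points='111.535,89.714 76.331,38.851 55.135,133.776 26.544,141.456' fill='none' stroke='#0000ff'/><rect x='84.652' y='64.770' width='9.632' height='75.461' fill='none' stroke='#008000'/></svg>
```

G21
G90
G00 X122.448 Y40.199
M3 S910
G1 X115.408 Y53.964 F847
G1 X108.494 Y70.761
G1 X101.705 Y90.591
G1 X95.042 Y113.453
M5
G00 X111.535 Y77.670
M3 S910
G1 X76.331 Y128.533 F847
G1 X55.135 Y33.608
G1 X26.544 Y25.928
G1 X111.535 Y77.670
M5
G00 X84.652 Y102.614
M3 S222
G1 X94.284 Y102.614 F2667
G1 X94.284 Y27.153
G1 X84.652 Y27.153
G1 X84.652 Y102.614
M5
G00 X0.000 Y0.000

viewBox `0 0 154.619 167.384` with mm width/height → 1 unit = 1 mm. Flip: y_m = 167.384 − y_svg.

**Shape 1** — `<path>` quadratic bezier, stroke `#0000ff` → cut (S910, F847). Control points (SVG): P0=(122.448,127.185), P1=(108.243,102.688), P2=(95.042,53.931); sampled at t=k/4. Machine vertices: (122.448,40.199) → (115.408,53.964) → (108.494,70.761) → (101.705,90.591) → (95.042,113.453). Open path.

**Shape 2** — `<polygon>` closed polygon, stroke `#0000ff` → cut (S910, F847). Machine vertices: (111.535,77.670) → (76.331,128.533) → (55.135,33.608) → (26.544,25.928) → (111.535,77.670). Closed: final G1 returns to the first vertex.

**Shape 3** — `<rect>` rectangle, stroke `#008000` → engrave (S222, F2667). Machine vertices: (84.652,102.614) → (94.284,102.614) → (94.284,27.153) → (84.652,27.153) → (84.652,102.614). Closed: final G1 returns to the first vertex.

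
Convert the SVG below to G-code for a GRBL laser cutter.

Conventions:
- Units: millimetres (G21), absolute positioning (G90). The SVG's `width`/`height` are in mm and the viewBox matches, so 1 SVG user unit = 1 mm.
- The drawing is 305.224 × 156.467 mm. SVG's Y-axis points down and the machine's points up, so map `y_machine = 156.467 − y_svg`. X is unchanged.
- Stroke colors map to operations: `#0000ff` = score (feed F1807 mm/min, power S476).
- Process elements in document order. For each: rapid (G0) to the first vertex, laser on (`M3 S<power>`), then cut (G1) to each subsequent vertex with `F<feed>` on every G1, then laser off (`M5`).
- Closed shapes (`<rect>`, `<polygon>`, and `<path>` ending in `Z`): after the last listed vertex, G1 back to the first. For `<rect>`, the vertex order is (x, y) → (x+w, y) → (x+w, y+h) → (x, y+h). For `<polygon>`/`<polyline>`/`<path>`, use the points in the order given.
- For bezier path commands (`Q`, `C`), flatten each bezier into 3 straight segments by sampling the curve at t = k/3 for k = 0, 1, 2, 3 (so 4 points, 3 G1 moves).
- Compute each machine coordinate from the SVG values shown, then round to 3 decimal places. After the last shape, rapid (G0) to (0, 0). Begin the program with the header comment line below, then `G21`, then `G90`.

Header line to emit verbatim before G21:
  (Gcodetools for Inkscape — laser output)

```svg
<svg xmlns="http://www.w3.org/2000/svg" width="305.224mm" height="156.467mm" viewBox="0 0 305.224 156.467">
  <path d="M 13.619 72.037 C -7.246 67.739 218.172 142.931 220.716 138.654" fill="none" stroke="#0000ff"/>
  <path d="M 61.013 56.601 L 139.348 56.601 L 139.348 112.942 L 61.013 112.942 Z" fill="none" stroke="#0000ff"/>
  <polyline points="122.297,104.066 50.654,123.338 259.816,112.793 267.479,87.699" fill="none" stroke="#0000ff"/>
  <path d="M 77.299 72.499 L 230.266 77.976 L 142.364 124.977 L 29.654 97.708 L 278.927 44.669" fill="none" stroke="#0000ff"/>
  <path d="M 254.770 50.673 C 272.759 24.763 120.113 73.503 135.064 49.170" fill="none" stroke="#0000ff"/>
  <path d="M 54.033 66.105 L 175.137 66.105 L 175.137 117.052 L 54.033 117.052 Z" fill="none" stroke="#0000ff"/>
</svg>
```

(Gcodetools for Inkscape — laser output)
G21
G90
G0 X13.619 Y84.430
M3 S476
G1 X57.472 Y68.119 F1807
G1 X161.257 Y34.138 F1807
G1 X220.716 Y17.813 F1807
M5
G0 X61.013 Y99.866
M3 S476
G1 X139.348 Y99.866 F1807
G1 X139.348 Y43.525 F1807
G1 X61.013 Y43.525 F1807
G1 X61.013 Y99.866 F1807
M5
G0 X122.297 Y52.401
M3 S476
G1 X50.654 Y33.129 F1807
G1 X259.816 Y43.674 F1807
G1 X267.479 Y68.768 F1807
M5
G0 X77.299 Y83.968
M3 S476
G1 X230.266 Y78.491 F1807
G1 X142.364 Y31.490 F1807
G1 X29.654 Y58.759 F1807
G1 X278.927 Y111.798 F1807
M5
G0 X254.770 Y105.794
M3 S476
G1 X228.408 Y112.292 F1807
G1 X163.452 Y101.850 F1807
G1 X135.064 Y107.297 F1807
M5
G0 X54.033 Y90.362
M3 S476
G1 X175.137 Y90.362 F1807
G1 X175.137 Y39.415 F1807
G1 X54.033 Y39.415 F1807
G1 X54.033 Y90.362 F1807
M5
G0 X0.000 Y0.000

1 u = 1 mm; y_m = 156.467 − y.

[1] `<path>` cubic bezier, #0000ff→score S476 F1807: (13.619,84.430) → (57.472,68.119) → (161.257,34.138) → (220.716,17.813)

[2] `<path>` rectangle, #0000ff→score S476 F1807: (61.013,99.866) → (139.348,99.866) → (139.348,43.525) → (61.013,43.525) → (61.013,99.866) (closed)

[3] `<polyline>` open polyline, #0000ff→score S476 F1807: (122.297,52.401) → (50.654,33.129) → (259.816,43.674) → (267.479,68.768)

[4] `<path>` open polyline, #0000ff→score S476 F1807: (77.299,83.968) → (230.266,78.491) → (142.364,31.490) → (29.654,58.759) → (278.927,111.798)

[5] `<path>` cubic bezier, #0000ff→score S476 F1807: (254.770,105.794) → (228.408,112.292) → (163.452,101.850) → (135.064,107.297)

[6] `<path>` rectangle, #0000ff→score S476 F1807: (54.033,90.362) → (175.137,90.362) → (175.137,39.415) → (54.033,39.415) → (54.033,90.362) (closed)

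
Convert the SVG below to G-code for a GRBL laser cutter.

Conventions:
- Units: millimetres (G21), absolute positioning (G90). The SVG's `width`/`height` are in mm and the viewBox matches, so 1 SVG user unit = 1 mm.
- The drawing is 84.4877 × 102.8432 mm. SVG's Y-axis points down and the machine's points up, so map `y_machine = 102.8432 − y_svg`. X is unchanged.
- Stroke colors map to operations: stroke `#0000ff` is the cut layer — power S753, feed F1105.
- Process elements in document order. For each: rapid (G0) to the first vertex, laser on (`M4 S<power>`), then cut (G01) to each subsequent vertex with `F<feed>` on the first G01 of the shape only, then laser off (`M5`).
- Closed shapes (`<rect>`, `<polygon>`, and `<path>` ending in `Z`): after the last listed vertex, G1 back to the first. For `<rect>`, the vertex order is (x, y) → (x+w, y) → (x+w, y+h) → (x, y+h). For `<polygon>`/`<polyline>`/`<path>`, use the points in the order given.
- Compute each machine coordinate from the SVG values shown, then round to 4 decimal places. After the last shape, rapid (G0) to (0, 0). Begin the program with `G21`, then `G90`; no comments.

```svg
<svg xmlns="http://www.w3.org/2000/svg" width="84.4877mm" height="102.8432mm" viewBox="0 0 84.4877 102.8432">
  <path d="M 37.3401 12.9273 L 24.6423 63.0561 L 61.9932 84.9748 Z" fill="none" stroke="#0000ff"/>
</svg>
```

G21
G90
G0 X37.3401 Y89.9159
M4 S753
G01 X24.6423 Y39.7871 F1105
G01 X61.9932 Y17.8684
G01 X37.3401 Y89.9159
M5
G0 X0.0000 Y0.0000

Since the viewBox matches the mm dimensions, user units are millimetres directly. The only transform is the Y-flip y_m = 102.8432 − y_svg.

Shape 1 is a closed polygon drawn with `<path>`. Its stroke #0000ff means cut at S753, F1105. After flipping Y the toolpath is (37.3401,89.9159) → (24.6423,39.7871) → (61.9932,17.8684) → (37.3401,89.9159), returning to the start.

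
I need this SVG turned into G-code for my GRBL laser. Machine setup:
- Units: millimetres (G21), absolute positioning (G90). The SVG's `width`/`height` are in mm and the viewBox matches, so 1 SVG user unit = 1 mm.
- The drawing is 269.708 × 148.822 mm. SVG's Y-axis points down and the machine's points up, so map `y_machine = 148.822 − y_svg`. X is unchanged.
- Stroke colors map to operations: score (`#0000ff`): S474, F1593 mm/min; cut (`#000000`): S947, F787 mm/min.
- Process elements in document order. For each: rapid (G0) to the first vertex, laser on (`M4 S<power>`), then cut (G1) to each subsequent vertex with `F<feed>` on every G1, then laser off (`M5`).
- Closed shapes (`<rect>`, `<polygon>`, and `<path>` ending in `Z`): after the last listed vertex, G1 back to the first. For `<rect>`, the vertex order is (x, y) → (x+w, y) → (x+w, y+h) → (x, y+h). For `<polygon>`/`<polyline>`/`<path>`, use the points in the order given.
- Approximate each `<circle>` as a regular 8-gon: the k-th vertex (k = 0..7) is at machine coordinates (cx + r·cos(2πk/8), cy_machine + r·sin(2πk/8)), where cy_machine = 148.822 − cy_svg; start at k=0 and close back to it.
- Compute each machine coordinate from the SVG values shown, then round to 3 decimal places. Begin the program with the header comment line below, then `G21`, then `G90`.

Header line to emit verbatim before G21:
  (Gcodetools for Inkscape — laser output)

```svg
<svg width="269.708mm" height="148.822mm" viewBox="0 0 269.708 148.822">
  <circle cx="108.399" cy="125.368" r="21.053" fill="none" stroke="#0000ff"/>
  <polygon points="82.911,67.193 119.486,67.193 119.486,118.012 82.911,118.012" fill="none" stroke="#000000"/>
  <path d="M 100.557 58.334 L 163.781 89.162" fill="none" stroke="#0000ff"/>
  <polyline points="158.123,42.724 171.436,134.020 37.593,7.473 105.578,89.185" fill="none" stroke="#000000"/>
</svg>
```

1 u = 1 mm; y_m = 148.822 − y.

[1] `<circle>` circle, #0000ff→score S474 F1593: (129.452,23.454) → (123.286,38.341) → (108.399,44.507) → (93.512,38.341) → (87.346,23.454) → (93.512,8.567) → (108.399,2.401) → (123.286,8.567) → (129.452,23.454) (closed)

[2] `<polygon>` rectangle, #000000→cut S947 F787: (82.911,81.629) → (119.486,81.629) → (119.486,30.810) → (82.911,30.810) → (82.911,81.629) (closed)

[3] `<path>` line segment, #0000ff→score S474 F1593: (100.557,90.488) → (163.781,59.660)

[4] `<polyline>` open polyline, #000000→cut S947 F787: (158.123,106.098) → (171.436,14.802) → (37.593,141.349) → (105.578,59.637)

(Gcodetools for Inkscape — laser output)
G21
G90
G0 X129.452 Y23.454
M4 S474
G1 X123.286 Y38.341 F1593
G1 X108.399 Y44.507 F1593
G1 X93.512 Y38.341 F1593
G1 X87.346 Y23.454 F1593
G1 X93.512 Y8.567 F1593
G1 X108.399 Y2.401 F1593
G1 X123.286 Y8.567 F1593
G1 X129.452 Y23.454 F1593
M5
G0 X82.911 Y81.629
M4 S947
G1 X119.486 Y81.629 F787
G1 X119.486 Y30.810 F787
G1 X82.911 Y30.810 F787
G1 X82.911 Y81.629 F787
M5
G0 X100.557 Y90.488
M4 S474
G1 X163.781 Y59.660 F1593
M5
G0 X158.123 Y106.098
M4 S947
G1 X171.436 Y14.802 F787
G1 X37.593 Y141.349 F787
G1 X105.578 Y59.637 F787
M5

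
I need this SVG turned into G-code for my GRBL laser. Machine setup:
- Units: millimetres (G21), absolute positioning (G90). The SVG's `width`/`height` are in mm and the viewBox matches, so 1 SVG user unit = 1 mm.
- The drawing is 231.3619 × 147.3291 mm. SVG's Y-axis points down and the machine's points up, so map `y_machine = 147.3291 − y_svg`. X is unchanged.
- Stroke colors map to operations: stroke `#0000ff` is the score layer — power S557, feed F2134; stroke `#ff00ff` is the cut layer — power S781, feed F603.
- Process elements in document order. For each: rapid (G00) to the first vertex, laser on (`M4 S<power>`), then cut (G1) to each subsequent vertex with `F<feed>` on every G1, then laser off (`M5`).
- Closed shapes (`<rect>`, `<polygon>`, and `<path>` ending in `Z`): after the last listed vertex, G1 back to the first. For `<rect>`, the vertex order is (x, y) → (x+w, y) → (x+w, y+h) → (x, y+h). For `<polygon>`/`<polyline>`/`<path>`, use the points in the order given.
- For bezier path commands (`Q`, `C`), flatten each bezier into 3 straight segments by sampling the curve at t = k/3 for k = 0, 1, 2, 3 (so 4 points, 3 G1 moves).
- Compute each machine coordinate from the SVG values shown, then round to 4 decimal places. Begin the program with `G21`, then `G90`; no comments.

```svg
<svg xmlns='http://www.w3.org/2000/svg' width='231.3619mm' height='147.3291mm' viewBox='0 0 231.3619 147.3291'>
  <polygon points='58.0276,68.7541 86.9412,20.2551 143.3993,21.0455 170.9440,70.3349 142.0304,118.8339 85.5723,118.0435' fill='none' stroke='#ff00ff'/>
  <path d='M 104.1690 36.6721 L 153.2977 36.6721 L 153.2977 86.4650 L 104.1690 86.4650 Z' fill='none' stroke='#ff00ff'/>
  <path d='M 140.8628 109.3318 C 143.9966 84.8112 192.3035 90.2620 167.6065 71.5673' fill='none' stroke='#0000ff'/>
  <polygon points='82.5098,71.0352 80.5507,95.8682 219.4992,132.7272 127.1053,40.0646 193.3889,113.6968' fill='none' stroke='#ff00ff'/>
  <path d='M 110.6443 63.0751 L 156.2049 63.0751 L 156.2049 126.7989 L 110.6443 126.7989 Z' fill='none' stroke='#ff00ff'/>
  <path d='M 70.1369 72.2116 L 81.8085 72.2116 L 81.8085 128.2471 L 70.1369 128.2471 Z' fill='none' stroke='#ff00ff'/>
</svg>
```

Since the viewBox matches the mm dimensions, user units are millimetres directly. The only transform is the Y-flip y_m = 147.3291 − y_svg.

Shape 1 is a regular polygon drawn with `<polygon>`. Its stroke #ff00ff means cut at S781, F603. After flipping Y the toolpath is (58.0276,78.5750) → (86.9412,127.0740) → (143.3993,126.2836) → (170.9440,76.9942) → (142.0304,28.4952) → (85.5723,29.2856) → (58.0276,78.5750), returning to the start.

Shape 2 is a rectangle drawn with `<path>`. Its stroke #ff00ff means cut at S781, F603. After flipping Y the toolpath is (104.1690,110.6570) → (153.2977,110.6570) → (153.2977,60.8641) → (104.1690,60.8641) → (104.1690,110.6570), returning to the start.

Shape 3 is a cubic bezier drawn with `<path>`. Its stroke #0000ff means score at S557, F2134. After flipping Y the toolpath is (140.8628,37.9973) → (154.6774,54.5318) → (172.3458,63.1113) → (167.6065,75.7618).

Shape 4 is a closed polygon drawn with `<polygon>`. Its stroke #ff00ff means cut at S781, F603. After flipping Y the toolpath is (82.5098,76.2939) → (80.5507,51.4609) → (219.4992,14.6019) → (127.1053,107.2645) → (193.3889,33.6323) → (82.5098,76.2939), returning to the start.

Shape 5 is a rectangle drawn with `<path>`. Its stroke #ff00ff means cut at S781, F603. After flipping Y the toolpath is (110.6443,84.2540) → (156.2049,84.2540) → (156.2049,20.5302) → (110.6443,20.5302) → (110.6443,84.2540), returning to the start.

Shape 6 is a rectangle drawn with `<path>`. Its stroke #ff00ff means cut at S781, F603. After flipping Y the toolpath is (70.1369,75.1175) → (81.8085,75.1175) → (81.8085,19.0820) → (70.1369,19.0820) → (70.1369,75.1175), returning to the start.

G21
G90
G00 X58.0276 Y78.5750
M4 S781
G1 X86.9412 Y127.0740 F603
G1 X143.3993 Y126.2836 F603
G1 X170.9440 Y76.9942 F603
G1 X142.0304 Y28.4952 F603
G1 X85.5723 Y29.2856 F603
G1 X58.0276 Y78.5750 F603
M5
G00 X104.1690 Y110.6570
M4 S781
G1 X153.2977 Y110.6570 F603
G1 X153.2977 Y60.8641 F603
G1 X104.1690 Y60.8641 F603
G1 X104.1690 Y110.6570 F603
M5
G00 X140.8628 Y37.9973
M4 S557
G1 X154.6774 Y54.5318 F2134
G1 X172.3458 Y63.1113 F2134
G1 X167.6065 Y75.7618 F2134
M5
G00 X82.5098 Y76.2939
M4 S781
G1 X80.5507 Y51.4609 F603
G1 X219.4992 Y14.6019 F603
G1 X127.1053 Y107.2645 F603
G1 X193.3889 Y33.6323 F603
G1 X82.5098 Y76.2939 F603
M5
G00 X110.6443 Y84.2540
M4 S781
G1 X156.2049 Y84.2540 F603
G1 X156.2049 Y20.5302 F603
G1 X110.6443 Y20.5302 F603
G1 X110.6443 Y84.2540 F603
M5
G00 X70.1369 Y75.1175
M4 S781
G1 X81.8085 Y75.1175 F603
G1 X81.8085 Y19.0820 F603
G1 X70.1369 Y19.0820 F603
G1 X70.1369 Y75.1175 F603
M5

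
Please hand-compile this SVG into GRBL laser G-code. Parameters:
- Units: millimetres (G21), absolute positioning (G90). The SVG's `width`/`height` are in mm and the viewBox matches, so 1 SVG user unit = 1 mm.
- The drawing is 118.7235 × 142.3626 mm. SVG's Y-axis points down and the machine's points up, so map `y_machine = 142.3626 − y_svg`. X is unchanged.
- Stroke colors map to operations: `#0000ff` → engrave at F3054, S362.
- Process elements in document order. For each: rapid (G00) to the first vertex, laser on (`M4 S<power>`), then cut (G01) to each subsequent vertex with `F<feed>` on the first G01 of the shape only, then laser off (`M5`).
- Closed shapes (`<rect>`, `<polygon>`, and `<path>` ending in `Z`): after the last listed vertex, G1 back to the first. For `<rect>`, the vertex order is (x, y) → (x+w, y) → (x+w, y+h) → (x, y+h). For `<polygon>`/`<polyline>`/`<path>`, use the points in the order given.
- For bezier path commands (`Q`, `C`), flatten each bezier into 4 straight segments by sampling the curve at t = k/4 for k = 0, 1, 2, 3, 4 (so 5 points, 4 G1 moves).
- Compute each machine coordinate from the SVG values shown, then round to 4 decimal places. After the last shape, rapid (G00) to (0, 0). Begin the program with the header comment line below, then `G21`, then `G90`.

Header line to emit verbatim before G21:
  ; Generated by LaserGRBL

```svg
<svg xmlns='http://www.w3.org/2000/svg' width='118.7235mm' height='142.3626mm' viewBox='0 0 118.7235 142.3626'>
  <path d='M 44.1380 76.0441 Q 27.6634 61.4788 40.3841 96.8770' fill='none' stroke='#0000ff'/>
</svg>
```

1 u = 1 mm; y_m = 142.3626 − y.

[1] `<path>` quadratic bezier, #0000ff→engrave S362 F3054: (44.1380,66.3185) → (37.7254,70.4784) → (34.9622,68.3929) → (35.8485,60.0620) → (40.3841,45.4856)

; Generated by LaserGRBL
G21
G90
G00 X44.1380 Y66.3185
M4 S362
G01 X37.7254 Y70.4784 F3054
G01 X34.9622 Y68.3929
G01 X35.8485 Y60.0620
G01 X40.3841 Y45.4856
M5
G00 X0.0000 Y0.0000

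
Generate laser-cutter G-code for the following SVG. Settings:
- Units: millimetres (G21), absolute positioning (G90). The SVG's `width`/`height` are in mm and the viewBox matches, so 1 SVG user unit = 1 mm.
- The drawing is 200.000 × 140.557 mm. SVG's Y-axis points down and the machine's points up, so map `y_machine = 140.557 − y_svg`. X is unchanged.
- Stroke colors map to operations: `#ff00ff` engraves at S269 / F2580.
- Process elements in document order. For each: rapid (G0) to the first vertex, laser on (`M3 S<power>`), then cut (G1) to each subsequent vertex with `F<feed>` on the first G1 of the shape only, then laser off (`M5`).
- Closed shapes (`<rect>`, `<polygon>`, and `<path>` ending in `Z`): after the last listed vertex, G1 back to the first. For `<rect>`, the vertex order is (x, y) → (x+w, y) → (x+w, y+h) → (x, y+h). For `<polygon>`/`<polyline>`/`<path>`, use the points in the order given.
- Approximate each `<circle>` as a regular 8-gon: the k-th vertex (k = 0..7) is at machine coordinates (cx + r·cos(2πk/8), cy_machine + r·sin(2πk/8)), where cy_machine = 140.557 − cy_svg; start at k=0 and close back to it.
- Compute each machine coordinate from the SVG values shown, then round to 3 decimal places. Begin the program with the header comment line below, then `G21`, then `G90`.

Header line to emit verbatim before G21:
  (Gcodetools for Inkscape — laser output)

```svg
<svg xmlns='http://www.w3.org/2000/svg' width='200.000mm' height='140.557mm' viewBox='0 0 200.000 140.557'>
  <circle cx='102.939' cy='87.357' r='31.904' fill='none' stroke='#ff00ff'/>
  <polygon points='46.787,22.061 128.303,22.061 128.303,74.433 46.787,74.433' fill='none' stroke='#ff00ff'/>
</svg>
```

Since the viewBox matches the mm dimensions, user units are millimetres directly. The only transform is the Y-flip y_m = 140.557 − y_svg.

Shape 1 is a circle drawn with `<circle>`. Its stroke #ff00ff means engrave at S269, F2580. After flipping Y the toolpath is (134.843,53.200) → (125.499,75.760) → (102.939,85.104) → (80.379,75.760) → (71.035,53.200) → (80.379,30.640) → (102.939,21.296) → (125.499,30.640) → (134.843,53.200), returning to the start.

Shape 2 is a rectangle drawn with `<polygon>`. Its stroke #ff00ff means engrave at S269, F2580. After flipping Y the toolpath is (46.787,118.496) → (128.303,118.496) → (128.303,66.124) → (46.787,66.124) → (46.787,118.496), returning to the start.

(Gcodetools for Inkscape — laser output)
G21
G90
G0 X134.843 Y53.200
M3 S269
G1 X125.499 Y75.760 F2580
G1 X102.939 Y85.104
G1 X80.379 Y75.760
G1 X71.035 Y53.200
G1 X80.379 Y30.640
G1 X102.939 Y21.296
G1 X125.499 Y30.640
G1 X134.843 Y53.200
M5
G0 X46.787 Y118.496
M3 S269
G1 X128.303 Y118.496 F2580
G1 X128.303 Y66.124
G1 X46.787 Y66.124
G1 X46.787 Y118.496
M5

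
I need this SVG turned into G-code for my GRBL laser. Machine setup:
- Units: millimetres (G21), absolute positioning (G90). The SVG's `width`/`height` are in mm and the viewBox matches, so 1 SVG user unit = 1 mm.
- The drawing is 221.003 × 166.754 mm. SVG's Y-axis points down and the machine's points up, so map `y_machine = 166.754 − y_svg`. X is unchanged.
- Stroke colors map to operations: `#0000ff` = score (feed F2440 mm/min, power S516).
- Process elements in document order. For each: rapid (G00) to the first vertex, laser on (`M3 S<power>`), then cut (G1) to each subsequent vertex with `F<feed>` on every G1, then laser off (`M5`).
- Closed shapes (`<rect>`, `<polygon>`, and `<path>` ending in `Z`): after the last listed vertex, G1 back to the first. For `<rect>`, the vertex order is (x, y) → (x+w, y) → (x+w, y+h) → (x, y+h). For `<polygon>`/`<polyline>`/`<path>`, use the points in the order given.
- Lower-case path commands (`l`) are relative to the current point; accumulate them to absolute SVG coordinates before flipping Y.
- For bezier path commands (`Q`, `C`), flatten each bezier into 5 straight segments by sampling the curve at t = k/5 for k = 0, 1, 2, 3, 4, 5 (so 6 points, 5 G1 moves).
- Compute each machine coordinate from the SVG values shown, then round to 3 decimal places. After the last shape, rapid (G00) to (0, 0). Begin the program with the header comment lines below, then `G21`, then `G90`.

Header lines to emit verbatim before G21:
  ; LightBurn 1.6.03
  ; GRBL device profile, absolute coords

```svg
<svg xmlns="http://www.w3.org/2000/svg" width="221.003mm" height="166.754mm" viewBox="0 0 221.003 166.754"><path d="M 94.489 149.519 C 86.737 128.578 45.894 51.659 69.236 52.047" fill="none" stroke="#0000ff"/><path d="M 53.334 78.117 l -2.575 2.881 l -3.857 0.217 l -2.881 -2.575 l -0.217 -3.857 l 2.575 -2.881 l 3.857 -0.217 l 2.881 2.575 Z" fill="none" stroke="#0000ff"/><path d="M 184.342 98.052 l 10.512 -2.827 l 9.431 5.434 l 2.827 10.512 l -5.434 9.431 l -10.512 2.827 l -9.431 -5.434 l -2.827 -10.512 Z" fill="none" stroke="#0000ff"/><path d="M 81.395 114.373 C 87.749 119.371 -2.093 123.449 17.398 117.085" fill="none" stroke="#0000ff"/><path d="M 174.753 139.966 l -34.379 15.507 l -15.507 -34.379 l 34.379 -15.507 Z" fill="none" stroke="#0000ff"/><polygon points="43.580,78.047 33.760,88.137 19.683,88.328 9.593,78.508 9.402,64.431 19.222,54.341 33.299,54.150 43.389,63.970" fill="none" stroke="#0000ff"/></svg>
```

Since the viewBox matches the mm dimensions, user units are millimetres directly. The only transform is the Y-flip y_m = 166.754 − y_svg.

Shape 1 is a cubic bezier drawn with `<path>`. Its stroke #0000ff means score at S516, F2440. After flipping Y the toolpath is (94.489,17.235) → (86.645,35.451) → (75.529,60.703) → (65.809,86.595) → (62.155,106.729) → (69.236,114.707).

Shape 2 is a regular polygon drawn with `<path>`. Its stroke #0000ff means score at S516, F2440. After flipping Y the toolpath is (53.334,88.637) → (50.759,85.756) → (46.902,85.539) → (44.021,88.114) → (43.804,91.971) → (46.379,94.852) → (50.236,95.069) → (53.117,92.494) → (53.334,88.637), returning to the start.

Shape 3 is a regular polygon drawn with `<path>`. Its stroke #0000ff means score at S516, F2440. After flipping Y the toolpath is (184.342,68.702) → (194.854,71.529) → (204.285,66.095) → (207.112,55.583) → (201.678,46.152) → (191.166,43.325) → (181.735,48.759) → (178.908,59.271) → (184.342,68.702), returning to the start.

Shape 4 is a cubic bezier drawn with `<path>`. Its stroke #0000ff means score at S516, F2440. After flipping Y the toolpath is (81.395,52.381) → (75.308,49.569) → (56.000,47.434) → (33.335,46.435) → (17.179,47.027) → (17.398,49.669).

Shape 5 is a regular polygon drawn with `<path>`. Its stroke #0000ff means score at S516, F2440. After flipping Y the toolpath is (174.753,26.788) → (140.374,11.281) → (124.867,45.660) → (159.246,61.167) → (174.753,26.788), returning to the start.

Shape 6 is a regular polygon drawn with `<polygon>`. Its stroke #0000ff means score at S516, F2440. After flipping Y the toolpath is (43.580,88.707) → (33.760,78.617) → (19.683,78.426) → (9.593,88.246) → (9.402,102.323) → (19.222,112.413) → (33.299,112.604) → (43.389,102.784) → (43.580,88.707), returning to the start.

; LightBurn 1.6.03
; GRBL device profile, absolute coords
G21
G90
G00 X94.489 Y17.235
M3 S516
G1 X86.645 Y35.451 F2440
G1 X75.529 Y60.703 F2440
G1 X65.809 Y86.595 F2440
G1 X62.155 Y106.729 F2440
G1 X69.236 Y114.707 F2440
M5
G00 X53.334 Y88.637
M3 S516
G1 X50.759 Y85.756 F2440
G1 X46.902 Y85.539 F2440
G1 X44.021 Y88.114 F2440
G1 X43.804 Y91.971 F2440
G1 X46.379 Y94.852 F2440
G1 X50.236 Y95.069 F2440
G1 X53.117 Y92.494 F2440
G1 X53.334 Y88.637 F2440
M5
G00 X184.342 Y68.702
M3 S516
G1 X194.854 Y71.529 F2440
G1 X204.285 Y66.095 F2440
G1 X207.112 Y55.583 F2440
G1 X201.678 Y46.152 F2440
G1 X191.166 Y43.325 F2440
G1 X181.735 Y48.759 F2440
G1 X178.908 Y59.271 F2440
G1 X184.342 Y68.702 F2440
M5
G00 X81.395 Y52.381
M3 S516
G1 X75.308 Y49.569 F2440
G1 X56.000 Y47.434 F2440
G1 X33.335 Y46.435 F2440
G1 X17.179 Y47.027 F2440
G1 X17.398 Y49.669 F2440
M5
G00 X174.753 Y26.788
M3 S516
G1 X140.374 Y11.281 F2440
G1 X124.867 Y45.660 F2440
G1 X159.246 Y61.167 F2440
G1 X174.753 Y26.788 F2440
M5
G00 X43.580 Y88.707
M3 S516
G1 X33.760 Y78.617 F2440
G1 X19.683 Y78.426 F2440
G1 X9.593 Y88.246 F2440
G1 X9.402 Y102.323 F2440
G1 X19.222 Y112.413 F2440
G1 X33.299 Y112.604 F2440
G1 X43.389 Y102.784 F2440
G1 X43.580 Y88.707 F2440
M5
G00 X0.000 Y0.000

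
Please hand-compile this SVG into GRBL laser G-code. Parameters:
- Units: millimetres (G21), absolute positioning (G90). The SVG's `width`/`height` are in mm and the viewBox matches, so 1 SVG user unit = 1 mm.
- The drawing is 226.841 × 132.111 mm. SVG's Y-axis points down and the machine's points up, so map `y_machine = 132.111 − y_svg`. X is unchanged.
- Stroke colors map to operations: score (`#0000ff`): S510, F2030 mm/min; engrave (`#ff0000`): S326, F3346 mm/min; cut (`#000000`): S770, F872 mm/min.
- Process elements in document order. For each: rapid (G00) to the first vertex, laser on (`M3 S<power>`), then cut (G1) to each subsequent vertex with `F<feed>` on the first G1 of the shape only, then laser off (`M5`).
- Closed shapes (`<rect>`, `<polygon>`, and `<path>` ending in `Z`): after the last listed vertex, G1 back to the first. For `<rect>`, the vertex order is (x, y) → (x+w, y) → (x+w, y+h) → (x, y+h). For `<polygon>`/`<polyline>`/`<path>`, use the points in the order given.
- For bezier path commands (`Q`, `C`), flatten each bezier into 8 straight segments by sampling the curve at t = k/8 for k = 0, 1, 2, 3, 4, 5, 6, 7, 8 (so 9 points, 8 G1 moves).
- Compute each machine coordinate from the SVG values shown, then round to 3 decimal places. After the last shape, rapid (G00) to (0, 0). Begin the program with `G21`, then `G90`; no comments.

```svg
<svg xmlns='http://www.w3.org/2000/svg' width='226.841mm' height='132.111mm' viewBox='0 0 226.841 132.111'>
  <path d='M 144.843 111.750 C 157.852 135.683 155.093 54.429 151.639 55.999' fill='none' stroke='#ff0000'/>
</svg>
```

Since the viewBox matches the mm dimensions, user units are millimetres directly. The only transform is the Y-flip y_m = 132.111 − y_svg.

Shape 1 is a cubic bezier drawn with `<path>`. Its stroke #ff0000 means engrave at S326, F3346. After flipping Y the toolpath is (144.843,20.361) → (149.012,15.950) → (151.879,19.196) → (153.621,27.897) → (154.415,39.850) → (154.437,52.852) → (153.864,64.698) → (152.872,73.186) → (151.639,76.112).

G21
G90
G00 X144.843 Y20.361
M3 S326
G1 X149.012 Y15.950 F3346
G1 X151.879 Y19.196
G1 X153.621 Y27.897
G1 X154.415 Y39.850
G1 X154.437 Y52.852
G1 X153.864 Y64.698
G1 X152.872 Y73.186
G1 X151.639 Y76.112
M5
G00 X0.000 Y0.000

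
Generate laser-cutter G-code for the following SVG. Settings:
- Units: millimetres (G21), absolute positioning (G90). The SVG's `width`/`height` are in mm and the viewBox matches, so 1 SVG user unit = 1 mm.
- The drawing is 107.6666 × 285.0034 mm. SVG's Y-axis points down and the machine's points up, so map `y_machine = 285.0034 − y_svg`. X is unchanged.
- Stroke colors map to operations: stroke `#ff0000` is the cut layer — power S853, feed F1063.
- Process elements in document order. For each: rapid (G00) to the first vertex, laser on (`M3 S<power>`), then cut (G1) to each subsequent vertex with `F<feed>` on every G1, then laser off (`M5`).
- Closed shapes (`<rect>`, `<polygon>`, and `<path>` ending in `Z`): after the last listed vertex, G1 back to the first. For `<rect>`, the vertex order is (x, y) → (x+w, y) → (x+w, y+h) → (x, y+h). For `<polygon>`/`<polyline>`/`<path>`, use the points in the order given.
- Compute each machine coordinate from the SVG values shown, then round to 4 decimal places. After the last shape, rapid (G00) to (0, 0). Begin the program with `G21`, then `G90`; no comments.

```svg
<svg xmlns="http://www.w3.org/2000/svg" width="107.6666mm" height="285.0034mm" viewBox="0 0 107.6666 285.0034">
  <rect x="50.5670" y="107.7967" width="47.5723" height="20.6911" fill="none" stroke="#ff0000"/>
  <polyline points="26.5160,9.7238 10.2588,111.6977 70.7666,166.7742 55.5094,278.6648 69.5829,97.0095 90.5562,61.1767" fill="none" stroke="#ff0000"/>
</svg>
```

Since the viewBox matches the mm dimensions, user units are millimetres directly. The only transform is the Y-flip y_m = 285.0034 − y_svg.

Shape 1 is a rectangle drawn with `<rect>`. Its stroke #ff0000 means cut at S853, F1063. After flipping Y the toolpath is (50.5670,177.2067) → (98.1393,177.2067) → (98.1393,156.5156) → (50.5670,156.5156) → (50.5670,177.2067), returning to the start.

Shape 2 is a open polyline drawn with `<polyline>`. Its stroke #ff0000 means cut at S853, F1063. After flipping Y the toolpath is (26.5160,275.2796) → (10.2588,173.3057) → (70.7666,118.2292) → (55.5094,6.3386) → (69.5829,187.9939) → (90.5562,223.8267).

G21
G90
G00 X50.5670 Y177.2067
M3 S853
G1 X98.1393 Y177.2067 F1063
G1 X98.1393 Y156.5156 F1063
G1 X50.5670 Y156.5156 F1063
G1 X50.5670 Y177.2067 F1063
M5
G00 X26.5160 Y275.2796
M3 S853
G1 X10.2588 Y173.3057 F1063
G1 X70.7666 Y118.2292 F1063
G1 X55.5094 Y6.3386 F1063
G1 X69.5829 Y187.9939 F1063
G1 X90.5562 Y223.8267 F1063
M5
G00 X0.0000 Y0.0000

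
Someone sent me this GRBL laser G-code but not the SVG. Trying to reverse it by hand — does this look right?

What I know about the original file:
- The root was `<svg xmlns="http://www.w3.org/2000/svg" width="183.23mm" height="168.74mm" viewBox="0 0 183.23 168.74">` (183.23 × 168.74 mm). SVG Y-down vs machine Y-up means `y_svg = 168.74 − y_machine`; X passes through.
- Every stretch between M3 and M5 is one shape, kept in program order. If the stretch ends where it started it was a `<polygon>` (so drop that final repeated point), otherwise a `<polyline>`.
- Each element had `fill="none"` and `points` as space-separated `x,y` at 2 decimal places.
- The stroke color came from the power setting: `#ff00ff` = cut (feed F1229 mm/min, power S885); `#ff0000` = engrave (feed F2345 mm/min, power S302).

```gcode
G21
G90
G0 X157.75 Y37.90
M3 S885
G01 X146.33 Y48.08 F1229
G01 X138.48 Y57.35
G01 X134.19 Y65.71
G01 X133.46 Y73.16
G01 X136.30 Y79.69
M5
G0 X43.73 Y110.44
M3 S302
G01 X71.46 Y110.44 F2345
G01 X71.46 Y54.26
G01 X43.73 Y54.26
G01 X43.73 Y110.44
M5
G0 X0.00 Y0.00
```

<svg xmlns="http://www.w3.org/2000/svg" width="183.23mm" height="168.74mm" viewBox="0 0 183.23 168.74">
  <polyline points="157.75,130.84 146.33,120.66 138.48,111.39 134.19,103.03 133.46,95.58 136.30,89.05" fill="none" stroke="#ff00ff"/>
  <polygon points="43.73,58.30 71.46,58.30 71.46,114.48 43.73,114.48" fill="none" stroke="#ff0000"/>
</svg>

Machine Y-up, SVG Y-down with viewBox height 168.74, so y_svg = 168.74 − y_machine; X carries over.

Run 1: the run's S885 means `#ff00ff` (cut). The run is open, so emit a `<polyline>` with points (Y-flipped): 157.75,130.84 146.33,120.66 138.48,111.39 134.19,103.03 133.46,95.58 136.30,89.05.

Run 2: power S302 maps to stroke `#ff0000` (engrave). The run returns to its start, so emit a `<polygon>` with points (Y-flipped): 43.73,58.30 71.46,58.30 71.46,114.48 43.73,114.48.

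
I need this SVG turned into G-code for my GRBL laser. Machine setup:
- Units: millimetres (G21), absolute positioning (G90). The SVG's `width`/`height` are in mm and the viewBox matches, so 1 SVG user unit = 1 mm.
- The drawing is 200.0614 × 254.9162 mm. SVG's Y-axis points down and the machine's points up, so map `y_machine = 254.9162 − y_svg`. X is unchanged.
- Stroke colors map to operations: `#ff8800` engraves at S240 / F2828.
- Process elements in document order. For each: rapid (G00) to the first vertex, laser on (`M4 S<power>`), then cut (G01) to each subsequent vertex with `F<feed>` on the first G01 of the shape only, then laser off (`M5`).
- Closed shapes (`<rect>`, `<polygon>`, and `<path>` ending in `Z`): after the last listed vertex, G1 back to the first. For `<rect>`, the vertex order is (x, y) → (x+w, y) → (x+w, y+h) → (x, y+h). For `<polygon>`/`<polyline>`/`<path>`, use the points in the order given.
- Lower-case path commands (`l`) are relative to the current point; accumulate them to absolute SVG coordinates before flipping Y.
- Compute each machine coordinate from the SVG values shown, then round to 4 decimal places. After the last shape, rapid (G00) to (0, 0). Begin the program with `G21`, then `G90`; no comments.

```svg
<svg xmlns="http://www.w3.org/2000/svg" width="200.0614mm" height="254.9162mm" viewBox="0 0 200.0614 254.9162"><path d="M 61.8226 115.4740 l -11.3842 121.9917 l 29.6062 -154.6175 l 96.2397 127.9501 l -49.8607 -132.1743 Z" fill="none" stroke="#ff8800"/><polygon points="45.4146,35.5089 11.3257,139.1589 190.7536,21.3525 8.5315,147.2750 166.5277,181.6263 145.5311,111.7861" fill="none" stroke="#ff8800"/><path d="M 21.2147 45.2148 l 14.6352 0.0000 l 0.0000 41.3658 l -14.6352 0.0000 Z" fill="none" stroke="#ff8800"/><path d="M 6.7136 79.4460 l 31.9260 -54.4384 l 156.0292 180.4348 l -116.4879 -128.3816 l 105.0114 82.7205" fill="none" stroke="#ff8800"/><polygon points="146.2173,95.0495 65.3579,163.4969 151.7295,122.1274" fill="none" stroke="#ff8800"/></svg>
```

viewBox `0 0 200.0614 254.9162` with mm width/height → 1 unit = 1 mm. Flip: y_m = 254.9162 − y_svg.

**Shape 1** — `<path>` closed polygon, stroke `#ff8800` → engrave (S240, F2828). Machine vertices: (61.8226,139.4422) → (50.4384,17.4505) → (80.0446,172.0680) → (176.2843,44.1179) → (126.4236,176.2922) → (61.8226,139.4422). Closed: final G1 returns to the first vertex.

**Shape 2** — `<polygon>` closed polygon, stroke `#ff8800` → engrave (S240, F2828). Machine vertices: (45.4146,219.4073) → (11.3257,115.7573) → (190.7536,233.5637) → (8.5315,107.6412) → (166.5277,73.2899) → (145.5311,143.1301) → (45.4146,219.4073). Closed: final G1 returns to the first vertex.

**Shape 3** — `<path>` rectangle, stroke `#ff8800` → engrave (S240, F2828). Machine vertices: (21.2147,209.7014) → (35.8499,209.7014) → (35.8499,168.3356) → (21.2147,168.3356) → (21.2147,209.7014). Closed: final G1 returns to the first vertex.

**Shape 4** — `<path>` open polyline, stroke `#ff8800` → engrave (S240, F2828). Machine vertices: (6.7136,175.4702) → (38.6396,229.9086) → (194.6688,49.4738) → (78.1809,177.8554) → (183.1923,95.1349). Open path.

**Shape 5** — `<polygon>` closed polygon, stroke `#ff8800` → engrave (S240, F2828). Machine vertices: (146.2173,159.8667) → (65.3579,91.4193) → (151.7295,132.7888) → (146.2173,159.8667). Closed: final G1 returns to the first vertex.

G21
G90
G00 X61.8226 Y139.4422
M4 S240
G01 X50.4384 Y17.4505 F2828
G01 X80.0446 Y172.0680
G01 X176.2843 Y44.1179
G01 X126.4236 Y176.2922
G01 X61.8226 Y139.4422
M5
G00 X45.4146 Y219.4073
M4 S240
G01 X11.3257 Y115.7573 F2828
G01 X190.7536 Y233.5637
G01 X8.5315 Y107.6412
G01 X166.5277 Y73.2899
G01 X145.5311 Y143.1301
G01 X45.4146 Y219.4073
M5
G00 X21.2147 Y209.7014
M4 S240
G01 X35.8499 Y209.7014 F2828
G01 X35.8499 Y168.3356
G01 X21.2147 Y168.3356
G01 X21.2147 Y209.7014
M5
G00 X6.7136 Y175.4702
M4 S240
G01 X38.6396 Y229.9086 F2828
G01 X194.6688 Y49.4738
G01 X78.1809 Y177.8554
G01 X183.1923 Y95.1349
M5
G00 X146.2173 Y159.8667
M4 S240
G01 X65.3579 Y91.4193 F2828
G01 X151.7295 Y132.7888
G01 X146.2173 Y159.8667
M5
G00 X0.0000 Y0.0000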